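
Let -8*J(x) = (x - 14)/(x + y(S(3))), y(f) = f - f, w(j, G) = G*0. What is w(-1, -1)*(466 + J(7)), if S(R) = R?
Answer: 0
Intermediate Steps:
w(j, G) = 0
y(f) = 0
J(x) = -(-14 + x)/(8*x) (J(x) = -(x - 14)/(8*(x + 0)) = -(-14 + x)/(8*x))
w(-1, -1)*(466 + J(7)) = 0*(466 + (1/8)*(14 - 1*7)/7) = 0*(466 + (1/8)*(1/7)*(14 - 7)) = 0*(466 + (1/8)*(1/7)*7) = 0*(466 + 1/8) = 0*(3729/8) = 0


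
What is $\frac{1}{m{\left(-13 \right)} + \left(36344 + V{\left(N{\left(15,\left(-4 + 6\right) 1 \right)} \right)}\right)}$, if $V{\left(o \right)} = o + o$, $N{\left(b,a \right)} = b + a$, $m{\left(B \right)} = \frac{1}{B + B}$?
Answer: $\frac{26}{945827} \approx 2.7489 \cdot 10^{-5}$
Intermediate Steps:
$m{\left(B \right)} = \frac{1}{2 B}$
$N{\left(b,a \right)} = a + b$
$V{\left(o \right)} = 2 o$
$\frac{1}{m{\left(-13 \right)} + \left(36344 + V{\left(N{\left(15,\left(-4 + 6\right) 1 \right)} \right)}\right)} = \frac{1}{\frac{1}{2 \left(-13\right)} + \left(36344 + 2 \left(\left(-4 + 6\right) 1 + 15\right)\right)} = \frac{1}{\frac{1}{2} \left(- \frac{1}{13}\right) + \left(36344 + 2 \left(2 \cdot 1 + 15\right)\right)} = \frac{1}{- \frac{1}{26} + \left(36344 + 2 \left(2 + 15\right)\right)} = \frac{1}{- \frac{1}{26} + \left(36344 + 2 \cdot 17\right)} = \frac{1}{- \frac{1}{26} + \left(36344 + 34\right)} = \frac{1}{- \frac{1}{26} + 36378} = \frac{1}{\frac{945827}{26}} = \frac{26}{945827}$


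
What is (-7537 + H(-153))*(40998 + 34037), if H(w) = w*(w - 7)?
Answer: 1271318005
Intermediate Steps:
H(w) = w*(-7 + w)
(-7537 + H(-153))*(40998 + 34037) = (-7537 - 153*(-7 - 153))*(40998 + 34037) = (-7537 - 153*(-160))*75035 = (-7537 + 24480)*75035 = 16943*75035 = 1271318005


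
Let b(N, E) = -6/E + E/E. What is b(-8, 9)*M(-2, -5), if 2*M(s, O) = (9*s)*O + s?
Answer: 44/3 ≈ 14.667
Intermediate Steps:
M(s, O) = s/2 + 9*O*s/2 (M(s, O) = ((9*s)*O + s)/2 = (9*O*s + s)/2 = (s + 9*O*s)/2 = s/2 + 9*O*s/2)
b(N, E) = 1 - 6/E (b(N, E) = -6/E + 1 = 1 - 6/E)
b(-8, 9)*M(-2, -5) = ((-6 + 9)/9)*((1/2)*(-2)*(1 + 9*(-5))) = ((1/9)*3)*((1/2)*(-2)*(1 - 45)) = ((1/2)*(-2)*(-44))/3 = (1/3)*44 = 44/3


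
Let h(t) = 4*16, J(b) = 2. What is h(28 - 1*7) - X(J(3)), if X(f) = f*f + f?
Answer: 58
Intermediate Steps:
X(f) = f + f**2 (X(f) = f**2 + f = f + f**2)
h(t) = 64
h(28 - 1*7) - X(J(3)) = 64 - 2*(1 + 2) = 64 - 2*3 = 64 - 1*6 = 64 - 6 = 58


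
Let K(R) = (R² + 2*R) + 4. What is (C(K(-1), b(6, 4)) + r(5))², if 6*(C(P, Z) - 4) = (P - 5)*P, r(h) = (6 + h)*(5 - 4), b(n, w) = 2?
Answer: 196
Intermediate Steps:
K(R) = 4 + R² + 2*R
r(h) = 6 + h (r(h) = (6 + h)*1 = 6 + h)
C(P, Z) = 4 + P*(-5 + P)/6 (C(P, Z) = 4 + ((P - 5)*P)/6 = 4 + ((-5 + P)*P)/6 = 4 + (P*(-5 + P))/6 = 4 + P*(-5 + P)/6)
(C(K(-1), b(6, 4)) + r(5))² = ((4 - 5*(4 + (-1)² + 2*(-1))/6 + (4 + (-1)² + 2*(-1))²/6) + (6 + 5))² = ((4 - 5*(4 + 1 - 2)/6 + (4 + 1 - 2)²/6) + 11)² = ((4 - ⅚*3 + (⅙)*3²) + 11)² = ((4 - 5/2 + (⅙)*9) + 11)² = ((4 - 5/2 + 3/2) + 11)² = (3 + 11)² = 14² = 196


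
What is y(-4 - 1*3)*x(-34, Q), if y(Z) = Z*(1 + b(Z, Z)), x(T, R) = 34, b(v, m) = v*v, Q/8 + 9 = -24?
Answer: -11900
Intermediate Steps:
Q = -264 (Q = -72 + 8*(-24) = -72 - 192 = -264)
b(v, m) = v²
y(Z) = Z*(1 + Z²)
y(-4 - 1*3)*x(-34, Q) = ((-4 - 1*3) + (-4 - 1*3)³)*34 = ((-4 - 3) + (-4 - 3)³)*34 = (-7 + (-7)³)*34 = (-7 - 343)*34 = -350*34 = -11900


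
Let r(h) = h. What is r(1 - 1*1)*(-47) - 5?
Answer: -5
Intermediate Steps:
r(1 - 1*1)*(-47) - 5 = (1 - 1*1)*(-47) - 5 = (1 - 1)*(-47) - 5 = 0*(-47) - 5 = 0 - 5 = -5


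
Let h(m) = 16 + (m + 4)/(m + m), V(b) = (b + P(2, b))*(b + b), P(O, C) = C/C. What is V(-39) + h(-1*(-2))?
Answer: 5963/2 ≈ 2981.5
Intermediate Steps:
P(O, C) = 1
V(b) = 2*b*(1 + b) (V(b) = (b + 1)*(b + b) = (1 + b)*(2*b) = 2*b*(1 + b))
h(m) = 16 + (4 + m)/(2*m) (h(m) = 16 + (4 + m)/((2*m)) = 16 + (4 + m)*(1/(2*m)) = 16 + (4 + m)/(2*m))
V(-39) + h(-1*(-2)) = 2*(-39)*(1 - 39) + (33/2 + 2/((-1*(-2)))) = 2*(-39)*(-38) + (33/2 + 2/2) = 2964 + (33/2 + 2*(½)) = 2964 + (33/2 + 1) = 2964 + 35/2 = 5963/2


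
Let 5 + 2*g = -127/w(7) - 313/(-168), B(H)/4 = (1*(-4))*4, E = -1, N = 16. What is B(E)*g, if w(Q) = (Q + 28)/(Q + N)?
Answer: 290956/105 ≈ 2771.0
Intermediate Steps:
B(H) = -64 (B(H) = 4*((1*(-4))*4) = 4*(-4*4) = 4*(-16) = -64)
w(Q) = (28 + Q)/(16 + Q) (w(Q) = (Q + 28)/(Q + 16) = (28 + Q)/(16 + Q))
g = -72739/1680 (g = -5/2 + (-127*(16 + 7)/(28 + 7) - 313/(-168))/2 = -5/2 + (-127/(35/23) - 313*(-1/168))/2 = -5/2 + (-127/((1/23)*35) + 313/168)/2 = -5/2 + (-127/35/23 + 313/168)/2 = -5/2 + (-127*23/35 + 313/168)/2 = -5/2 + (-2921/35 + 313/168)/2 = -5/2 + (½)*(-68539/840) = -5/2 - 68539/1680 = -72739/1680 ≈ -43.297)
B(E)*g = -64*(-72739/1680) = 290956/105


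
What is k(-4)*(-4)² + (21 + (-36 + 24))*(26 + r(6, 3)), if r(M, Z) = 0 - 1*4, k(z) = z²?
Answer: 454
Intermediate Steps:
r(M, Z) = -4 (r(M, Z) = 0 - 4 = -4)
k(-4)*(-4)² + (21 + (-36 + 24))*(26 + r(6, 3)) = (-4)²*(-4)² + (21 + (-36 + 24))*(26 - 4) = 16*16 + (21 - 12)*22 = 256 + 9*22 = 256 + 198 = 454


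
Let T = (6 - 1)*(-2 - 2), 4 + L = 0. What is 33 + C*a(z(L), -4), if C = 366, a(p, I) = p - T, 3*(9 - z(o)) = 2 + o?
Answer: 10891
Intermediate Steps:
L = -4 (L = -4 + 0 = -4)
z(o) = 25/3 - o/3 (z(o) = 9 - (2 + o)/3 = 9 + (-⅔ - o/3) = 25/3 - o/3)
T = -20 (T = 5*(-4) = -20)
a(p, I) = 20 + p (a(p, I) = p - 1*(-20) = p + 20 = 20 + p)
33 + C*a(z(L), -4) = 33 + 366*(20 + (25/3 - ⅓*(-4))) = 33 + 366*(20 + (25/3 + 4/3)) = 33 + 366*(20 + 29/3) = 33 + 366*(89/3) = 33 + 10858 = 10891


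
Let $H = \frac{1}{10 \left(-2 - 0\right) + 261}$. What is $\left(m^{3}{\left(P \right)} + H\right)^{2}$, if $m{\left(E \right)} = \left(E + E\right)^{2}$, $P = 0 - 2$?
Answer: $\frac{974439456769}{58081} \approx 1.6777 \cdot 10^{7}$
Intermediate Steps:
$P = -2$ ($P = 0 - 2 = -2$)
$m{\left(E \right)} = 4 E^{2}$ ($m{\left(E \right)} = \left(2 E\right)^{2} = 4 E^{2}$)
$H = \frac{1}{241}$ ($H = \frac{1}{10 \left(-2 + \left(-5 + 5\right)\right) + 261} = \frac{1}{10 \left(-2 + 0\right) + 261} = \frac{1}{10 \left(-2\right) + 261} = \frac{1}{-20 + 261} = \frac{1}{241} \approx 0.0041494$)
$\left(m^{3}{\left(P \right)} + H\right)^{2} = \left(\left(4 \left(-2\right)^{2}\right)^{3} + \frac{1}{241}\right)^{2} = \left(\left(4 \cdot 4\right)^{3} + \frac{1}{241}\right)^{2} = \left(16^{3} + \frac{1}{241}\right)^{2} = \left(4096 + \frac{1}{241}\right)^{2} = \left(\frac{987137}{241}\right)^{2} = \frac{974439456769}{58081}$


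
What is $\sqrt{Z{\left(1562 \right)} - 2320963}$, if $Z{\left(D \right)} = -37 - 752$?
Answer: $2 i \sqrt{580438} \approx 1523.7 i$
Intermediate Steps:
$Z{\left(D \right)} = -789$
$\sqrt{Z{\left(1562 \right)} - 2320963} = \sqrt{-789 - 2320963} = \sqrt{-2321752} = 2 i \sqrt{580438}$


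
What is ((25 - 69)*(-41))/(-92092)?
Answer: -41/2093 ≈ -0.019589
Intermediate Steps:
((25 - 69)*(-41))/(-92092) = -44*(-41)*(-1/92092) = 1804*(-1/92092) = -41/2093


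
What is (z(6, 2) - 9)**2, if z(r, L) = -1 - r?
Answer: 256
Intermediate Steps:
(z(6, 2) - 9)**2 = ((-1 - 1*6) - 9)**2 = ((-1 - 6) - 9)**2 = (-7 - 9)**2 = (-16)**2 = 256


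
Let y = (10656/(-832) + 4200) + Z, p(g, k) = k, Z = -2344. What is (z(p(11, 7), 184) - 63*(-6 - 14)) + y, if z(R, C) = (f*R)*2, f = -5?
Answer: 78863/26 ≈ 3033.2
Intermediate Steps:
z(R, C) = -10*R (z(R, C) = -5*R*2 = -10*R)
y = 47923/26 (y = (10656/(-832) + 4200) - 2344 = (10656*(-1/832) + 4200) - 2344 = (-333/26 + 4200) - 2344 = 108867/26 - 2344 = 47923/26 ≈ 1843.2)
(z(p(11, 7), 184) - 63*(-6 - 14)) + y = (-10*7 - 63*(-6 - 14)) + 47923/26 = (-70 - 63*(-20)) + 47923/26 = (-70 + 1260) + 47923/26 = 1190 + 47923/26 = 78863/26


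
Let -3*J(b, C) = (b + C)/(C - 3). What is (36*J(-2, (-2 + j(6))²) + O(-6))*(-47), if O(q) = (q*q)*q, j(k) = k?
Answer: 139872/13 ≈ 10759.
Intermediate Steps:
O(q) = q³ (O(q) = q²*q = q³)
J(b, C) = -(C + b)/(3*(-3 + C)) (J(b, C) = -(b + C)/(3*(C - 3)) = -(C + b)/(3*(-3 + C)))
(36*J(-2, (-2 + j(6))²) + O(-6))*(-47) = (36*((-(-2 + 6)² - 1*(-2))/(3*(-3 + (-2 + 6)²))) + (-6)³)*(-47) = (36*((-1*4² + 2)/(3*(-3 + 4²))) - 216)*(-47) = (36*((-1*16 + 2)/(3*(-3 + 16))) - 216)*(-47) = (36*((⅓)*(-16 + 2)/13) - 216)*(-47) = (36*((⅓)*(1/13)*(-14)) - 216)*(-47) = (36*(-14/39) - 216)*(-47) = (-168/13 - 216)*(-47) = -2976/13*(-47) = 139872/13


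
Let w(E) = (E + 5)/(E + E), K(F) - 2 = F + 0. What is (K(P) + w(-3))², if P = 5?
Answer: 400/9 ≈ 44.444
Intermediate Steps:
K(F) = 2 + F (K(F) = 2 + (F + 0) = 2 + F)
w(E) = (5 + E)/(2*E) (w(E) = (5 + E)/((2*E)) = (5 + E)*(1/(2*E)) = (5 + E)/(2*E))
(K(P) + w(-3))² = ((2 + 5) + (½)*(5 - 3)/(-3))² = (7 + (½)*(-⅓)*2)² = (7 - ⅓)² = (20/3)² = 400/9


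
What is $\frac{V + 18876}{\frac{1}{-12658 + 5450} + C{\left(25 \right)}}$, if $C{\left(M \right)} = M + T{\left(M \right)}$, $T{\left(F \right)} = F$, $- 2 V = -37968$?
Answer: $\frac{90964960}{120133} \approx 757.2$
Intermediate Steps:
$V = 18984$ ($V = \left(- \frac{1}{2}\right) \left(-37968\right) = 18984$)
$C{\left(M \right)} = 2 M$ ($C{\left(M \right)} = M + M = 2 M$)
$\frac{V + 18876}{\frac{1}{-12658 + 5450} + C{\left(25 \right)}} = \frac{18984 + 18876}{\frac{1}{-12658 + 5450} + 2 \cdot 25} = \frac{37860}{\frac{1}{-7208} + 50} = \frac{37860}{- \frac{1}{7208} + 50} = \frac{37860}{\frac{360399}{7208}} = 37860 \cdot \frac{7208}{360399} = \frac{90964960}{120133}$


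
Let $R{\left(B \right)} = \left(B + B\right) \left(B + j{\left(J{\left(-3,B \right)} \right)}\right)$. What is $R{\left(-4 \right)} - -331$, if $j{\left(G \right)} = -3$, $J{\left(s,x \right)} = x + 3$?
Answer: $387$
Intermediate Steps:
$J{\left(s,x \right)} = 3 + x$
$R{\left(B \right)} = 2 B \left(-3 + B\right)$ ($R{\left(B \right)} = \left(B + B\right) \left(B - 3\right) = 2 B \left(-3 + B\right)$)
$R{\left(-4 \right)} - -331 = 2 \left(-4\right) \left(-3 - 4\right) - -331 = 2 \left(-4\right) \left(-7\right) + 331 = 56 + 331 = 387$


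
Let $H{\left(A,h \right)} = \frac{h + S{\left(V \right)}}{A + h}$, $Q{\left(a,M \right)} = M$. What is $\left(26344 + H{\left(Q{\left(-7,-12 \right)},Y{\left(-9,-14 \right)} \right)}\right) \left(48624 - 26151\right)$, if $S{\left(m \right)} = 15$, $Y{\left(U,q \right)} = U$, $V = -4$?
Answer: $\frac{4144156038}{7} \approx 5.9202 \cdot 10^{8}$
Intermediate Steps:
$H{\left(A,h \right)} = \frac{15 + h}{A + h}$ ($H{\left(A,h \right)} = \frac{h + 15}{A + h} = \frac{15 + h}{A + h}$)
$\left(26344 + H{\left(Q{\left(-7,-12 \right)},Y{\left(-9,-14 \right)} \right)}\right) \left(48624 - 26151\right) = \left(26344 + \frac{15 - 9}{-12 - 9}\right) \left(48624 - 26151\right) = \left(26344 + \frac{1}{-21} \cdot 6\right) 22473 = \left(26344 - \frac{2}{7}\right) 22473 = \frac{184406}{7} \cdot 22473 = \frac{4144156038}{7}$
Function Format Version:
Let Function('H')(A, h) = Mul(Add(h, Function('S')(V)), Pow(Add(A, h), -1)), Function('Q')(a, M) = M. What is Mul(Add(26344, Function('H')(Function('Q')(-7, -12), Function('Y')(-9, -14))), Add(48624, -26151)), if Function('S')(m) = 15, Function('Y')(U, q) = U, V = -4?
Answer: Rational(4144156038, 7) ≈ 5.9202e+8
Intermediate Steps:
Function('H')(A, h) = Mul(Pow(Add(A, h), -1), Add(15, h)) (Function('H')(A, h) = Mul(Add(h, 15), Pow(Add(A, h), -1)) = Mul(Add(15, h), Pow(Add(A, h), -1)) = Mul(Pow(Add(A, h), -1), Add(15, h)))
Mul(Add(26344, Function('H')(Function('Q')(-7, -12), Function('Y')(-9, -14))), Add(48624, -26151)) = Mul(Add(26344, Mul(Pow(Add(-12, -9), -1), Add(15, -9))), Add(48624, -26151)) = Mul(Add(26344, Mul(Pow(-21, -1), 6)), 22473) = Mul(Add(26344, Mul(Rational(-1, 21), 6)), 22473) = Mul(Add(26344, Rational(-2, 7)), 22473) = Mul(Rational(184406, 7), 22473) = Rational(4144156038, 7)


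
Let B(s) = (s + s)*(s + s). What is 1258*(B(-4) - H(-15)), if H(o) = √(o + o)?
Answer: 80512 - 1258*I*√30 ≈ 80512.0 - 6890.4*I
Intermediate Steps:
B(s) = 4*s² (B(s) = (2*s)*(2*s) = 4*s²)
H(o) = √2*√o (H(o) = √(2*o) = √2*√o)
1258*(B(-4) - H(-15)) = 1258*(4*(-4)² - √2*√(-15)) = 1258*(4*16 - √2*I*√15) = 1258*(64 - I*√30) = 80512 - 1258*I*√30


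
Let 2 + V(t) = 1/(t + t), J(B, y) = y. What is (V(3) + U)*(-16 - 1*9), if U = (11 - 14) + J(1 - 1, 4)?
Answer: 125/6 ≈ 20.833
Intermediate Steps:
U = 1 (U = (11 - 14) + 4 = -3 + 4 = 1)
V(t) = -2 + 1/(2*t) (V(t) = -2 + 1/(t + t) = -2 + 1/(2*t))
(V(3) + U)*(-16 - 1*9) = ((-2 + (½)/3) + 1)*(-16 - 1*9) = ((-2 + (½)*(⅓)) + 1)*(-16 - 9) = ((-2 + ⅙) + 1)*(-25) = (-11/6 + 1)*(-25) = -⅚*(-25) = 125/6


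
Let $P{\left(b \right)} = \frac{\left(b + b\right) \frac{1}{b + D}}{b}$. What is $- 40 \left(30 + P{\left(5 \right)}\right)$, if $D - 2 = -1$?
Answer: $- \frac{3640}{3} \approx -1213.3$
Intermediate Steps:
$D = 1$ ($D = 2 - 1 = 1$)
$P{\left(b \right)} = \frac{2}{1 + b}$ ($P{\left(b \right)} = \frac{\left(b + b\right) \frac{1}{b + 1}}{b} = \frac{2 b \frac{1}{1 + b}}{b} = \frac{2}{1 + b}$)
$- 40 \left(30 + P{\left(5 \right)}\right) = - 40 \left(30 + \frac{2}{1 + 5}\right) = - 40 \left(30 + \frac{2}{6}\right) = - 40 \left(30 + 2 \cdot \frac{1}{6}\right) = - 40 \left(30 + \frac{1}{3}\right) = \left(-40\right) \frac{91}{3} = - \frac{3640}{3}$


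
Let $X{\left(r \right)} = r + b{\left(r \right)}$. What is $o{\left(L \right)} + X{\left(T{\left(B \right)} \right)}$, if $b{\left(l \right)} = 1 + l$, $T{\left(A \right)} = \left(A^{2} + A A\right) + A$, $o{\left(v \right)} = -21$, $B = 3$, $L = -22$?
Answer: $22$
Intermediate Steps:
$T{\left(A \right)} = A + 2 A^{2}$ ($T{\left(A \right)} = \left(A^{2} + A^{2}\right) + A = 2 A^{2} + A = A + 2 A^{2}$)
$X{\left(r \right)} = 1 + 2 r$ ($X{\left(r \right)} = r + \left(1 + r\right) = 1 + 2 r$)
$o{\left(L \right)} + X{\left(T{\left(B \right)} \right)} = -21 + \left(1 + 2 \cdot 3 \left(1 + 2 \cdot 3\right)\right) = -21 + \left(1 + 2 \cdot 3 \left(1 + 6\right)\right) = -21 + \left(1 + 2 \cdot 3 \cdot 7\right) = -21 + \left(1 + 2 \cdot 21\right) = -21 + \left(1 + 42\right) = -21 + 43 = 22$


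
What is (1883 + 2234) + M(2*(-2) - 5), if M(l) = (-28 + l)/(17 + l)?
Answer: 32899/8 ≈ 4112.4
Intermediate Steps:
M(l) = (-28 + l)/(17 + l)
(1883 + 2234) + M(2*(-2) - 5) = (1883 + 2234) + (-28 + (2*(-2) - 5))/(17 + (2*(-2) - 5)) = 4117 + (-28 + (-4 - 5))/(17 + (-4 - 5)) = 4117 + (-28 - 9)/(17 - 9) = 4117 - 37/8 = 32899/8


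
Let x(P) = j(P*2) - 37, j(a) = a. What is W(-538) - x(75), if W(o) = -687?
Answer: -800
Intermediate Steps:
x(P) = -37 + 2*P (x(P) = P*2 - 37 = 2*P - 37 = -37 + 2*P)
W(-538) - x(75) = -687 - (-37 + 2*75) = -687 - (-37 + 150) = -687 - 1*113 = -687 - 113 = -800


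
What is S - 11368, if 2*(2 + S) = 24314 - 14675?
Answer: -13101/2 ≈ -6550.5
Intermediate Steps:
S = 9635/2 (S = -2 + (24314 - 14675)/2 = -2 + (½)*9639 = -2 + 9639/2 = 9635/2 ≈ 4817.5)
S - 11368 = 9635/2 - 11368 = -13101/2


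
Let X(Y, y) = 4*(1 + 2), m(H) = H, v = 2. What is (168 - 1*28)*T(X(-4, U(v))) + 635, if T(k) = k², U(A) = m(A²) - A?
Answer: 20795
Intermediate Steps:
U(A) = A² - A
X(Y, y) = 12 (X(Y, y) = 4*3 = 12)
(168 - 1*28)*T(X(-4, U(v))) + 635 = (168 - 1*28)*12² + 635 = (168 - 28)*144 + 635 = 140*144 + 635 = 20160 + 635 = 20795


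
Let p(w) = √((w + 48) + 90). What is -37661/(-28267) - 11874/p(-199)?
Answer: 37661/28267 + 11874*I*√61/61 ≈ 1.3323 + 1520.3*I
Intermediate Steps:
p(w) = √(138 + w) (p(w) = √((48 + w) + 90) = √(138 + w))
-37661/(-28267) - 11874/p(-199) = -37661/(-28267) - 11874/√(138 - 199) = -37661*(-1/28267) - 11874*(-I*√61/61) = 37661/28267 - 11874*(-I*√61/61) = 37661/28267 - (-11874)*I*√61/61 = 37661/28267 + 11874*I*√61/61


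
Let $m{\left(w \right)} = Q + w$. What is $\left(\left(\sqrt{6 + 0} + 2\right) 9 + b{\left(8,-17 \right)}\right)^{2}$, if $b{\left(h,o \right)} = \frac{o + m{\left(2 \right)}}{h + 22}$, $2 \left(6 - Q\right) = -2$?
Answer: $\frac{180106}{225} + \frac{1596 \sqrt{6}}{5} \approx 1582.3$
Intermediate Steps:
$Q = 7$ ($Q = 6 - -1 = 6 + 1 = 7$)
$m{\left(w \right)} = 7 + w$
$b{\left(h,o \right)} = \frac{9 + o}{22 + h}$ ($b{\left(h,o \right)} = \frac{o + \left(7 + 2\right)}{h + 22} = \frac{o + 9}{22 + h} = \frac{9 + o}{22 + h}$)
$\left(\left(\sqrt{6 + 0} + 2\right) 9 + b{\left(8,-17 \right)}\right)^{2} = \left(\left(\sqrt{6 + 0} + 2\right) 9 + \frac{9 - 17}{22 + 8}\right)^{2} = \left(\left(\sqrt{6} + 2\right) 9 + \frac{1}{30} \left(-8\right)\right)^{2} = \left(\left(2 + \sqrt{6}\right) 9 + \frac{1}{30} \left(-8\right)\right)^{2} = \left(\left(18 + 9 \sqrt{6}\right) - \frac{4}{15}\right)^{2} = \left(\frac{266}{15} + 9 \sqrt{6}\right)^{2}$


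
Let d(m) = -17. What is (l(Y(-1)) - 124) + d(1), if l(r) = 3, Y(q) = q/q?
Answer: -138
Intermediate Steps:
Y(q) = 1
(l(Y(-1)) - 124) + d(1) = (3 - 124) - 17 = -121 - 17 = -138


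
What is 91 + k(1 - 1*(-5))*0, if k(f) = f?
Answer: 91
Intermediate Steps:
91 + k(1 - 1*(-5))*0 = 91 + (1 - 1*(-5))*0 = 91 + (1 + 5)*0 = 91 + 6*0 = 91 + 0 = 91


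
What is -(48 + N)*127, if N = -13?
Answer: -4445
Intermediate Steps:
-(48 + N)*127 = -(48 - 13)*127 = -35*127 = -1*4445 = -4445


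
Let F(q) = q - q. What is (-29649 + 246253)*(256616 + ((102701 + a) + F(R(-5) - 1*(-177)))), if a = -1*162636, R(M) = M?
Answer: 42601891324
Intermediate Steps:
F(q) = 0
a = -162636
(-29649 + 246253)*(256616 + ((102701 + a) + F(R(-5) - 1*(-177)))) = (-29649 + 246253)*(256616 + ((102701 - 162636) + 0)) = 216604*(256616 + (-59935 + 0)) = 216604*(256616 - 59935) = 216604*196681 = 42601891324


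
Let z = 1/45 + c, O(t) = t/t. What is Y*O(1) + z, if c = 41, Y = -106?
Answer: -2924/45 ≈ -64.978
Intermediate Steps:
O(t) = 1
z = 1846/45 (z = 1/45 + 41 = 1846/45 ≈ 41.022)
Y*O(1) + z = -106*1 + 1846/45 = -106 + 1846/45 = -2924/45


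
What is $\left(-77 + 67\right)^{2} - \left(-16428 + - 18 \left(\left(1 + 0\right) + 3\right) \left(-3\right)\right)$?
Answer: $16312$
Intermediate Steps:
$\left(-77 + 67\right)^{2} - \left(-16428 + - 18 \left(\left(1 + 0\right) + 3\right) \left(-3\right)\right) = \left(-10\right)^{2} - \left(-16428 + - 18 \left(1 + 3\right) \left(-3\right)\right) = 100 - \left(-16428 + \left(-18\right) 4 \left(-3\right)\right) = 100 - \left(-16428 - -216\right) = 100 - \left(-16428 + 216\right) = 100 - -16212 = 100 + 16212 = 16312$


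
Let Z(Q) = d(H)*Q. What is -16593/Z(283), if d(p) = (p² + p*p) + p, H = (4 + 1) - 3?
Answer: -16593/2830 ≈ -5.8633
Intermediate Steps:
H = 2 (H = 5 - 3 = 2)
d(p) = p + 2*p² (d(p) = (p² + p²) + p = 2*p² + p = p + 2*p²)
Z(Q) = 10*Q (Z(Q) = (2*(1 + 2*2))*Q = (2*(1 + 4))*Q = (2*5)*Q = 10*Q)
-16593/Z(283) = -16593/(10*283) = -16593/2830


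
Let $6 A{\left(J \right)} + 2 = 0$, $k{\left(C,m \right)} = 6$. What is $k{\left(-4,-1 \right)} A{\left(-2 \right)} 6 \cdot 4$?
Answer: $-48$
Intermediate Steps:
$A{\left(J \right)} = - \frac{1}{3}$ ($A{\left(J \right)} = - \frac{1}{3} + \frac{1}{6} \cdot 0 = - \frac{1}{3} + 0 = - \frac{1}{3}$)
$k{\left(-4,-1 \right)} A{\left(-2 \right)} 6 \cdot 4 = 6 \left(- \frac{1}{3}\right) 6 \cdot 4 = \left(-2\right) 24 = -48$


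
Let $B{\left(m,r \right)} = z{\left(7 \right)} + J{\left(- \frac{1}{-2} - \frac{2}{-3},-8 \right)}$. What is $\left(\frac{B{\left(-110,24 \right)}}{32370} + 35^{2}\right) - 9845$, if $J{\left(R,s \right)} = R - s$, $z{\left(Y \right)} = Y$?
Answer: $- \frac{1674176303}{194220} \approx -8620.0$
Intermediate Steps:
$B{\left(m,r \right)} = \frac{97}{6}$ ($B{\left(m,r \right)} = 7 - - \frac{55}{6} = 7 + \left(\left(\left(-1\right) \left(- \frac{1}{2}\right) - - \frac{2}{3}\right) + 8\right) = 7 + \left(\left(\frac{1}{2} + \frac{2}{3}\right) + 8\right) = 7 + \left(\frac{7}{6} + 8\right) = 7 + \frac{55}{6} = \frac{97}{6}$)
$\left(\frac{B{\left(-110,24 \right)}}{32370} + 35^{2}\right) - 9845 = \left(\frac{97}{6 \cdot 32370} + 35^{2}\right) - 9845 = \left(\frac{97}{6} \cdot \frac{1}{32370} + 1225\right) - 9845 = \left(\frac{97}{194220} + 1225\right) - 9845 = \frac{237919597}{194220} - 9845 = - \frac{1674176303}{194220}$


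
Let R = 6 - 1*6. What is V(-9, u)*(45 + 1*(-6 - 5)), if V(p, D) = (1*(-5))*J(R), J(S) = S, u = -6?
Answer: 0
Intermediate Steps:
R = 0 (R = 6 - 6 = 0)
V(p, D) = 0 (V(p, D) = (1*(-5))*0 = -5*0 = 0)
V(-9, u)*(45 + 1*(-6 - 5)) = 0*(45 + 1*(-6 - 5)) = 0*(45 + 1*(-11)) = 0*(45 - 11) = 0*34 = 0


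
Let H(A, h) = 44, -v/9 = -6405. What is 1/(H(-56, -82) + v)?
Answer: 1/57689 ≈ 1.7334e-5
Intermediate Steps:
v = 57645 (v = -9*(-6405) = 57645)
1/(H(-56, -82) + v) = 1/(44 + 57645) = 1/57689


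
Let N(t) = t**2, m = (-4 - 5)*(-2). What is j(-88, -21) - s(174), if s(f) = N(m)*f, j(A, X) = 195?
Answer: -56181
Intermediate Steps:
m = 18 (m = -9*(-2) = 18)
s(f) = 324*f (s(f) = 18**2*f = 324*f)
j(-88, -21) - s(174) = 195 - 324*174 = 195 - 1*56376 = 195 - 56376 = -56181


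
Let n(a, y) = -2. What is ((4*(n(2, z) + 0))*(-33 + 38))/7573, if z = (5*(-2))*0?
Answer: -40/7573 ≈ -0.0052819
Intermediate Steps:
z = 0 (z = -10*0 = 0)
((4*(n(2, z) + 0))*(-33 + 38))/7573 = ((4*(-2 + 0))*(-33 + 38))/7573 = ((4*(-2))*5)*(1/7573) = -8*5*(1/7573) = -40*1/7573 = -40/7573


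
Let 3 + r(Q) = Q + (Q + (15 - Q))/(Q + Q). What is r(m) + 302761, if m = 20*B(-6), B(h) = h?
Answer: 4842207/16 ≈ 3.0264e+5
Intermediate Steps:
m = -120 (m = 20*(-6) = -120)
r(Q) = -3 + Q + 15/(2*Q) (r(Q) = -3 + (Q + (Q + (15 - Q))/(Q + Q)) = -3 + (Q + 15/((2*Q))) = -3 + (Q + 15*(1/(2*Q))) = -3 + (Q + 15/(2*Q)) = -3 + Q + 15/(2*Q))
r(m) + 302761 = (-3 - 120 + (15/2)/(-120)) + 302761 = (-3 - 120 + (15/2)*(-1/120)) + 302761 = (-3 - 120 - 1/16) + 302761 = -1969/16 + 302761 = 4842207/16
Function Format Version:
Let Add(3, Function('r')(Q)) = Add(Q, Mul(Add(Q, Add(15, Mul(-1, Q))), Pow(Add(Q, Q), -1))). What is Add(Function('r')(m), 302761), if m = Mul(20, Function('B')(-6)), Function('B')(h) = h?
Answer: Rational(4842207, 16) ≈ 3.0264e+5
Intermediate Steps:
m = -120 (m = Mul(20, -6) = -120)
Function('r')(Q) = Add(-3, Q, Mul(Rational(15, 2), Pow(Q, -1))) (Function('r')(Q) = Add(-3, Add(Q, Mul(Add(Q, Add(15, Mul(-1, Q))), Pow(Add(Q, Q), -1)))) = Add(-3, Add(Q, Mul(15, Pow(Mul(2, Q), -1)))) = Add(-3, Add(Q, Mul(15, Mul(Rational(1, 2), Pow(Q, -1))))) = Add(-3, Add(Q, Mul(Rational(15, 2), Pow(Q, -1)))) = Add(-3, Q, Mul(Rational(15, 2), Pow(Q, -1))))
Add(Function('r')(m), 302761) = Add(Add(-3, -120, Mul(Rational(15, 2), Pow(-120, -1))), 302761) = Add(Add(-3, -120, Mul(Rational(15, 2), Rational(-1, 120))), 302761) = Add(Add(-3, -120, Rational(-1, 16)), 302761) = Add(Rational(-1969, 16), 302761) = Rational(4842207, 16)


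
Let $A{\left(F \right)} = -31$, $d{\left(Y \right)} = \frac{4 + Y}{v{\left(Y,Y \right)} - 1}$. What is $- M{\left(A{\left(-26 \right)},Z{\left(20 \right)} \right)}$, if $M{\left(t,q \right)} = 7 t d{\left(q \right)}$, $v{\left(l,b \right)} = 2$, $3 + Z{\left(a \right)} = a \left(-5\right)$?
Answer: $-21483$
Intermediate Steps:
$Z{\left(a \right)} = -3 - 5 a$ ($Z{\left(a \right)} = -3 + a \left(-5\right) = -3 - 5 a$)
$d{\left(Y \right)} = 4 + Y$ ($d{\left(Y \right)} = \frac{4 + Y}{2 - 1} = \frac{4 + Y}{1} = \left(4 + Y\right) 1 = 4 + Y$)
$M{\left(t,q \right)} = 7 t \left(4 + q\right)$
$- M{\left(A{\left(-26 \right)},Z{\left(20 \right)} \right)} = - 7 \left(-31\right) \left(4 - 103\right) = - 7 \left(-31\right) \left(-99\right) = \left(-1\right) 21483 = -21483$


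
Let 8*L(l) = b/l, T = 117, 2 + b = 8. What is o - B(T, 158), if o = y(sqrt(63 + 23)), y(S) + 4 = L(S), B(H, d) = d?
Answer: -162 + 3*sqrt(86)/344 ≈ -161.92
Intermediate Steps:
b = 6 (b = -2 + 8 = 6)
L(l) = 3/(4*l) (L(l) = (6/l)/8 = 3/(4*l))
y(S) = -4 + 3/(4*S)
o = -4 + 3*sqrt(86)/344 (o = -4 + 3/(4*(sqrt(63 + 23))) = -4 + 3/(4*(sqrt(86))) = -4 + 3*(sqrt(86)/86)/4 = -4 + 3*sqrt(86)/344 ≈ -3.9191)
o - B(T, 158) = (-4 + 3*sqrt(86)/344) - 1*158 = (-4 + 3*sqrt(86)/344) - 158 = -162 + 3*sqrt(86)/344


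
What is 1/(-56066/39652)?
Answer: -19826/28033 ≈ -0.70724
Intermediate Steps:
1/(-56066/39652) = 1/(-56066*1/39652) = 1/(-28033/19826) = -19826/28033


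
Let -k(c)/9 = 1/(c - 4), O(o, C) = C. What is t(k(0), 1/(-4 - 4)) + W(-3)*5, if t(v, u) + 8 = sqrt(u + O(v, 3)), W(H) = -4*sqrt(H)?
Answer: -8 + sqrt(46)/4 - 20*I*sqrt(3) ≈ -6.3044 - 34.641*I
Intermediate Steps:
k(c) = -9/(-4 + c) (k(c) = -9/(c - 4) = -9/(-4 + c))
t(v, u) = -8 + sqrt(3 + u) (t(v, u) = -8 + sqrt(u + 3) = -8 + sqrt(3 + u))
t(k(0), 1/(-4 - 4)) + W(-3)*5 = (-8 + sqrt(3 + 1/(-4 - 4))) - 4*I*sqrt(3)*5 = (-8 + sqrt(3 + 1/(-8))) - 4*I*sqrt(3)*5 = (-8 + sqrt(3 - 1/8)) - 4*I*sqrt(3)*5 = (-8 + sqrt(23/8)) - 20*I*sqrt(3) = (-8 + sqrt(46)/4) - 20*I*sqrt(3) = -8 + sqrt(46)/4 - 20*I*sqrt(3)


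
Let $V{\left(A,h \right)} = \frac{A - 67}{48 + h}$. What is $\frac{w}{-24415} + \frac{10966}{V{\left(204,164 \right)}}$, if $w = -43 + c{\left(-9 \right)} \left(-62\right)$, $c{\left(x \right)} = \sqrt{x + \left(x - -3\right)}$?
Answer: $\frac{56759802571}{3344855} + \frac{62 i \sqrt{15}}{24415} \approx 16969.0 + 0.0098351 i$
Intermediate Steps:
$V{\left(A,h \right)} = \frac{-67 + A}{48 + h}$
$c{\left(x \right)} = \sqrt{3 + 2 x}$ ($c{\left(x \right)} = \sqrt{x + \left(x + 3\right)} = \sqrt{x + \left(3 + x\right)} = \sqrt{3 + 2 x}$)
$w = -43 - 62 i \sqrt{15}$ ($w = -43 + \sqrt{3 + 2 \left(-9\right)} \left(-62\right) = -43 + \sqrt{3 - 18} \left(-62\right) = -43 + \sqrt{-15} \left(-62\right) = -43 + i \sqrt{15} \left(-62\right) = -43 - 62 i \sqrt{15} \approx -43.0 - 240.13 i$)
$\frac{w}{-24415} + \frac{10966}{V{\left(204,164 \right)}} = \frac{-43 - 62 i \sqrt{15}}{-24415} + \frac{10966}{\frac{1}{48 + 164} \left(-67 + 204\right)} = \left(-43 - 62 i \sqrt{15}\right) \left(- \frac{1}{24415}\right) + \frac{10966}{\frac{1}{212} \cdot 137} = \left(\frac{43}{24415} + \frac{62 i \sqrt{15}}{24415}\right) + \frac{10966}{\frac{1}{212} \cdot 137} = \left(\frac{43}{24415} + \frac{62 i \sqrt{15}}{24415}\right) + \frac{10966}{\frac{137}{212}} = \left(\frac{43}{24415} + \frac{62 i \sqrt{15}}{24415}\right) + 10966 \cdot \frac{212}{137} = \left(\frac{43}{24415} + \frac{62 i \sqrt{15}}{24415}\right) + \frac{2324792}{137} = \frac{56759802571}{3344855} + \frac{62 i \sqrt{15}}{24415}$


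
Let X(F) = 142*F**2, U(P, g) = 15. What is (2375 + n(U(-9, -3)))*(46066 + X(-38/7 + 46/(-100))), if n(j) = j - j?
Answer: 59339483129/490 ≈ 1.2110e+8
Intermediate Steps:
n(j) = 0
(2375 + n(U(-9, -3)))*(46066 + X(-38/7 + 46/(-100))) = (2375 + 0)*(46066 + 142*(-38/7 + 46/(-100))**2) = 2375*(46066 + 142*(-38*1/7 + 46*(-1/100))**2) = 2375*(46066 + 142*(-38/7 - 23/50)**2) = 2375*(46066 + 142*(-2061/350)**2) = 2375*(46066 + 142*(4247721/122500)) = 2375*(46066 + 301588191/61250) = 2375*(3123130691/61250) = 59339483129/490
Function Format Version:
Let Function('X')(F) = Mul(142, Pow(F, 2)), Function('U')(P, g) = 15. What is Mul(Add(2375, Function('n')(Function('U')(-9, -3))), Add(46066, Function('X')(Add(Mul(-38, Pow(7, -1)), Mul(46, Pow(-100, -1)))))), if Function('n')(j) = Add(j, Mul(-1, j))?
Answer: Rational(59339483129, 490) ≈ 1.2110e+8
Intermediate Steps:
Function('n')(j) = 0
Mul(Add(2375, Function('n')(Function('U')(-9, -3))), Add(46066, Function('X')(Add(Mul(-38, Pow(7, -1)), Mul(46, Pow(-100, -1)))))) = Mul(Add(2375, 0), Add(46066, Mul(142, Pow(Add(Mul(-38, Pow(7, -1)), Mul(46, Pow(-100, -1))), 2)))) = Mul(2375, Add(46066, Mul(142, Pow(Add(Mul(-38, Rational(1, 7)), Mul(46, Rational(-1, 100))), 2)))) = Mul(2375, Add(46066, Mul(142, Pow(Add(Rational(-38, 7), Rational(-23, 50)), 2)))) = Mul(2375, Add(46066, Mul(142, Pow(Rational(-2061, 350), 2)))) = Mul(2375, Add(46066, Mul(142, Rational(4247721, 122500)))) = Mul(2375, Add(46066, Rational(301588191, 61250))) = Mul(2375, Rational(3123130691, 61250)) = Rational(59339483129, 490)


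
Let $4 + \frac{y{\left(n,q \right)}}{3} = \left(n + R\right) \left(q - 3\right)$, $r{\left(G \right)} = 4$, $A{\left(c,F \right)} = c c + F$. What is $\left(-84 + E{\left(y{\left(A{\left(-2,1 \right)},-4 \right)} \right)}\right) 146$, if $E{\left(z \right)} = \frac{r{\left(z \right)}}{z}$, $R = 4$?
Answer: $- \frac{2465648}{201} \approx -12267.0$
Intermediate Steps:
$A{\left(c,F \right)} = F + c^{2}$ ($A{\left(c,F \right)} = c^{2} + F = F + c^{2}$)
$y{\left(n,q \right)} = -12 + 3 \left(-3 + q\right) \left(4 + n\right)$ ($y{\left(n,q \right)} = -12 + 3 \left(n + 4\right) \left(q - 3\right) = -12 + 3 \left(4 + n\right) \left(-3 + q\right) = -12 + 3 \left(-3 + q\right) \left(4 + n\right)$)
$E{\left(z \right)} = \frac{4}{z}$
$\left(-84 + E{\left(y{\left(A{\left(-2,1 \right)},-4 \right)} \right)}\right) 146 = \left(-84 + \frac{4}{-48 - 9 \left(1 + \left(-2\right)^{2}\right) + 12 \left(-4\right) + 3 \left(1 + \left(-2\right)^{2}\right) \left(-4\right)}\right) 146 = \left(-84 + \frac{4}{-48 - 9 \left(1 + 4\right) - 48 + 3 \left(1 + 4\right) \left(-4\right)}\right) 146 = \left(-84 + \frac{4}{-48 - 45 - 48 + 3 \cdot 5 \left(-4\right)}\right) 146 = \left(-84 + \frac{4}{-48 - 45 - 48 - 60}\right) 146 = \left(-84 + \frac{4}{-201}\right) 146 = \left(-84 + 4 \left(- \frac{1}{201}\right)\right) 146 = \left(-84 - \frac{4}{201}\right) 146 = \left(- \frac{16888}{201}\right) 146 = - \frac{2465648}{201}$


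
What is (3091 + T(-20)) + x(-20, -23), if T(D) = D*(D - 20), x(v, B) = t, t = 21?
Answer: 3912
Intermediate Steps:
x(v, B) = 21
T(D) = D*(-20 + D)
(3091 + T(-20)) + x(-20, -23) = (3091 - 20*(-20 - 20)) + 21 = (3091 - 20*(-40)) + 21 = (3091 + 800) + 21 = 3891 + 21 = 3912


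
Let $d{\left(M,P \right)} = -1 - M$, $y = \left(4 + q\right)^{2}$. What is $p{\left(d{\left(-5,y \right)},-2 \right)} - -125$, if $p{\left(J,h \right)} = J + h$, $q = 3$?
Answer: $127$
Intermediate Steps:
$y = 49$ ($y = \left(4 + 3\right)^{2} = 7^{2} = 49$)
$p{\left(d{\left(-5,y \right)},-2 \right)} - -125 = \left(\left(-1 - -5\right) - 2\right) - -125 = \left(\left(-1 + 5\right) - 2\right) + 125 = \left(4 - 2\right) + 125 = 2 + 125 = 127$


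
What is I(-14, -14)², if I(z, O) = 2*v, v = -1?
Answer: 4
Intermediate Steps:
I(z, O) = -2 (I(z, O) = 2*(-1) = -2)
I(-14, -14)² = (-2)² = 4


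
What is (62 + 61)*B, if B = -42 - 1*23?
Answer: -7995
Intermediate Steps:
B = -65 (B = -42 - 23 = -65)
(62 + 61)*B = (62 + 61)*(-65) = 123*(-65) = -7995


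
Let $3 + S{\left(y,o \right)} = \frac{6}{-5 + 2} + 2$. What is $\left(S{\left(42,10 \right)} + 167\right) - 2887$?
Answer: $-2723$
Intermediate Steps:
$S{\left(y,o \right)} = -3$ ($S{\left(y,o \right)} = -3 + \left(\frac{6}{-5 + 2} + 2\right) = -3 + \left(\frac{6}{-3} + 2\right) = -3 + \left(6 \left(- \frac{1}{3}\right) + 2\right) = -3 + \left(-2 + 2\right) = -3 + 0 = -3$)
$\left(S{\left(42,10 \right)} + 167\right) - 2887 = \left(-3 + 167\right) - 2887 = 164 - 2887 = -2723$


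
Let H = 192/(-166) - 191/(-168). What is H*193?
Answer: -53075/13944 ≈ -3.8063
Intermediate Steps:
H = -275/13944 (H = 192*(-1/166) - 191*(-1/168) = -96/83 + 191/168 = -275/13944 ≈ -0.019722)
H*193 = -275/13944*193 = -53075/13944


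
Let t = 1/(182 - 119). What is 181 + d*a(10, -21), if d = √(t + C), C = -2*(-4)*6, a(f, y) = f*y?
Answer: 181 - 550*√7 ≈ -1274.2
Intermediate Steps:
C = 48 (C = 8*6 = 48)
t = 1/63 ≈ 0.015873
d = 55*√7/21 (d = √(1/63 + 48) = √(3025/63) = 55*√7/21 ≈ 6.9294)
181 + d*a(10, -21) = 181 + (55*√7/21)*(10*(-21)) = 181 + (55*√7/21)*(-210) = 181 - 550*√7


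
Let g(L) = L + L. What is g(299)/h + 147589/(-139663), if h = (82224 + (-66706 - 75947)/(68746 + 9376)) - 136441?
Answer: -48589605173587/45505247120477 ≈ -1.0678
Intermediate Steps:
g(L) = 2*L
h = -4235683127/78122 (h = (82224 - 142653/78122) - 136441 = 6423360675/78122 - 136441 = -4235683127/78122 ≈ -54219.)
g(299)/h + 147589/(-139663) = (2*299)/(-4235683127/78122) + 147589/(-139663) = 598*(-78122/4235683127) + 147589*(-1/139663) = -3593612/325821779 - 147589/139663 = -48589605173587/45505247120477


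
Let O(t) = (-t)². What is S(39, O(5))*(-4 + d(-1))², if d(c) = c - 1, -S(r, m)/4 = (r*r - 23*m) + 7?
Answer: -137232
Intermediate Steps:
O(t) = t²
S(r, m) = -28 - 4*r² + 92*m (S(r, m) = -4*((r*r - 23*m) + 7) = -4*((r² - 23*m) + 7) = -4*(7 + r² - 23*m) = -28 - 4*r² + 92*m)
d(c) = -1 + c
S(39, O(5))*(-4 + d(-1))² = (-28 - 4*39² + 92*5²)*(-4 + (-1 - 1))² = (-28 - 4*1521 + 92*25)*(-4 - 2)² = (-28 - 6084 + 2300)*(-6)² = -3812*36 = -137232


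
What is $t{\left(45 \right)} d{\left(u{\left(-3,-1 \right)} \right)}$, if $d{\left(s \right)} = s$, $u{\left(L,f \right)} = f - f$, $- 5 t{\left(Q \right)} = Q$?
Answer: $0$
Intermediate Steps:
$t{\left(Q \right)} = - \frac{Q}{5}$
$u{\left(L,f \right)} = 0$
$t{\left(45 \right)} d{\left(u{\left(-3,-1 \right)} \right)} = \left(- \frac{1}{5}\right) 45 \cdot 0 = \left(-9\right) 0 = 0$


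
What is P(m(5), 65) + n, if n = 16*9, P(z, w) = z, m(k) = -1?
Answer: 143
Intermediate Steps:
n = 144
P(m(5), 65) + n = -1 + 144 = 143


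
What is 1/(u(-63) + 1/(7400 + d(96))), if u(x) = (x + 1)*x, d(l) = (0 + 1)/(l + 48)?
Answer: 1065601/4162237650 ≈ 0.00025602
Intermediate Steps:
d(l) = 1/(48 + l)
u(x) = x*(1 + x) (u(x) = (1 + x)*x = x*(1 + x))
1/(u(-63) + 1/(7400 + d(96))) = 1/(-63*(1 - 63) + 1/(7400 + 1/(48 + 96))) = 1/(-63*(-62) + 1/(7400 + 1/144)) = 1/(3906 + 1/(7400 + 1/144)) = 1/(3906 + 1/(1065601/144)) = 1/(3906 + 144/1065601) = 1/(4162237650/1065601) = 1065601/4162237650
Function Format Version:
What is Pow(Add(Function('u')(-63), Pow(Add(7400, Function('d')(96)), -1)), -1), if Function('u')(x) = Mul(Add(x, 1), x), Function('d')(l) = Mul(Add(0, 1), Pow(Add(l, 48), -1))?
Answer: Rational(1065601, 4162237650) ≈ 0.00025602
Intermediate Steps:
Function('d')(l) = Pow(Add(48, l), -1) (Function('d')(l) = Mul(1, Pow(Add(48, l), -1)) = Pow(Add(48, l), -1))
Function('u')(x) = Mul(x, Add(1, x)) (Function('u')(x) = Mul(Add(1, x), x) = Mul(x, Add(1, x)))
Pow(Add(Function('u')(-63), Pow(Add(7400, Function('d')(96)), -1)), -1) = Pow(Add(Mul(-63, Add(1, -63)), Pow(Add(7400, Pow(Add(48, 96), -1)), -1)), -1) = Pow(Add(Mul(-63, -62), Pow(Add(7400, Pow(144, -1)), -1)), -1) = Pow(Add(3906, Pow(Add(7400, Rational(1, 144)), -1)), -1) = Pow(Add(3906, Pow(Rational(1065601, 144), -1)), -1) = Pow(Add(3906, Rational(144, 1065601)), -1) = Pow(Rational(4162237650, 1065601), -1) = Rational(1065601, 4162237650)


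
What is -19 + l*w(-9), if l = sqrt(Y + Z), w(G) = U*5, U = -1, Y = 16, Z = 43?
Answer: -19 - 5*sqrt(59) ≈ -57.406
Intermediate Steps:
w(G) = -5 (w(G) = -1*5 = -5)
l = sqrt(59) (l = sqrt(16 + 43) = sqrt(59) ≈ 7.6811)
-19 + l*w(-9) = -19 + sqrt(59)*(-5) = -19 - 5*sqrt(59)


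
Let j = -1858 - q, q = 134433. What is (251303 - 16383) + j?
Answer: 98629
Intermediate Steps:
j = -136291 (j = -1858 - 1*134433 = -1858 - 134433 = -136291)
(251303 - 16383) + j = (251303 - 16383) - 136291 = 234920 - 136291 = 98629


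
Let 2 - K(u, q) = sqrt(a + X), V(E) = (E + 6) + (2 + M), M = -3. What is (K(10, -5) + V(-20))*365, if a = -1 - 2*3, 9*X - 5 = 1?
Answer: -4745 - 365*I*sqrt(57)/3 ≈ -4745.0 - 918.56*I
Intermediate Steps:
X = 2/3 (X = 5/9 + (1/9)*1 = 5/9 + 1/9 = 2/3 ≈ 0.66667)
V(E) = 5 + E (V(E) = (E + 6) + (2 - 3) = (6 + E) - 1 = 5 + E)
a = -7 (a = -1 - 6 = -7)
K(u, q) = 2 - I*sqrt(57)/3 (K(u, q) = 2 - sqrt(-7 + 2/3) = 2 - sqrt(-19/3) = 2 - I*sqrt(57)/3)
(K(10, -5) + V(-20))*365 = ((2 - I*sqrt(57)/3) + (5 - 20))*365 = ((2 - I*sqrt(57)/3) - 15)*365 = (-13 - I*sqrt(57)/3)*365 = -4745 - 365*I*sqrt(57)/3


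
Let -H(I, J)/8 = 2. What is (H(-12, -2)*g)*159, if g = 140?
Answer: -356160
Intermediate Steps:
H(I, J) = -16 (H(I, J) = -8*2 = -16)
(H(-12, -2)*g)*159 = -16*140*159 = -2240*159 = -356160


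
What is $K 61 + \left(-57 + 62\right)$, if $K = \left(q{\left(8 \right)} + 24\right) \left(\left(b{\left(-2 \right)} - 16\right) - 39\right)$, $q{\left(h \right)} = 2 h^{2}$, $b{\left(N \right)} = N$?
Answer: $-528499$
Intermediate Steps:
$K = -8664$ ($K = \left(2 \cdot 8^{2} + 24\right) \left(\left(-2 - 16\right) - 39\right) = \left(2 \cdot 64 + 24\right) \left(\left(-2 - 16\right) - 39\right) = \left(128 + 24\right) \left(-18 - 39\right) = 152 \left(-57\right) = -8664$)
$K 61 + \left(-57 + 62\right) = \left(-8664\right) 61 + \left(-57 + 62\right) = -528504 + 5 = -528499$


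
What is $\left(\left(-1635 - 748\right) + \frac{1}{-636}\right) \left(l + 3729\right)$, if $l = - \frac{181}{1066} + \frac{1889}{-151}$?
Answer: $- \frac{302209057382367}{34124792} \approx -8.856 \cdot 10^{6}$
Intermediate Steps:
$l = - \frac{2041005}{160966}$ ($l = \left(-181\right) \frac{1}{1066} + 1889 \left(- \frac{1}{151}\right) = - \frac{181}{1066} - \frac{1889}{151} = - \frac{2041005}{160966} \approx -12.68$)
$\left(\left(-1635 - 748\right) + \frac{1}{-636}\right) \left(l + 3729\right) = \left(\left(-1635 - 748\right) + \frac{1}{-636}\right) \left(- \frac{2041005}{160966} + 3729\right) = \left(-2383 - \frac{1}{636}\right) \frac{598201209}{160966} = \left(- \frac{1515589}{636}\right) \frac{598201209}{160966} = - \frac{302209057382367}{34124792}$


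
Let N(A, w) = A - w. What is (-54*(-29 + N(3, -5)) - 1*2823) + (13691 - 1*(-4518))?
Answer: 16520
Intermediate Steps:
(-54*(-29 + N(3, -5)) - 1*2823) + (13691 - 1*(-4518)) = (-54*(-29 + (3 - 1*(-5))) - 1*2823) + (13691 - 1*(-4518)) = (-54*(-29 + (3 + 5)) - 2823) + (13691 + 4518) = (-54*(-29 + 8) - 2823) + 18209 = (-54*(-21) - 2823) + 18209 = (1134 - 2823) + 18209 = -1689 + 18209 = 16520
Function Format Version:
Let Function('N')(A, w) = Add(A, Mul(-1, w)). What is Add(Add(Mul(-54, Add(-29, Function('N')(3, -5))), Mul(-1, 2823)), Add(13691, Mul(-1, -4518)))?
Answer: 16520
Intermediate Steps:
Add(Add(Mul(-54, Add(-29, Function('N')(3, -5))), Mul(-1, 2823)), Add(13691, Mul(-1, -4518))) = Add(Add(Mul(-54, Add(-29, Add(3, Mul(-1, -5)))), Mul(-1, 2823)), Add(13691, Mul(-1, -4518))) = Add(Add(Mul(-54, Add(-29, Add(3, 5))), -2823), Add(13691, 4518)) = Add(Add(Mul(-54, Add(-29, 8)), -2823), 18209) = Add(Add(Mul(-54, -21), -2823), 18209) = Add(Add(1134, -2823), 18209) = Add(-1689, 18209) = 16520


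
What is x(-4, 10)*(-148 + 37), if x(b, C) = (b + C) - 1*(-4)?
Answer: -1110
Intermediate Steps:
x(b, C) = 4 + C + b (x(b, C) = (C + b) + 4 = 4 + C + b)
x(-4, 10)*(-148 + 37) = (4 + 10 - 4)*(-148 + 37) = 10*(-111) = -1110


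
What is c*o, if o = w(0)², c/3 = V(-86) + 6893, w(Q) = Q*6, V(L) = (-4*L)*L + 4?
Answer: 0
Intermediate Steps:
V(L) = 4 - 4*L² (V(L) = -4*L² + 4 = 4 - 4*L²)
w(Q) = 6*Q
c = -68061 (c = 3*((4 - 4*(-86)²) + 6893) = 3*((4 - 4*7396) + 6893) = 3*((4 - 29584) + 6893) = 3*(-29580 + 6893) = 3*(-22687) = -68061)
o = 0 (o = (6*0)² = 0² = 0)
c*o = -68061*0 = 0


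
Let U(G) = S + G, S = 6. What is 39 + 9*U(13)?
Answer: 210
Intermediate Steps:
U(G) = 6 + G
39 + 9*U(13) = 39 + 9*(6 + 13) = 39 + 9*19 = 39 + 171 = 210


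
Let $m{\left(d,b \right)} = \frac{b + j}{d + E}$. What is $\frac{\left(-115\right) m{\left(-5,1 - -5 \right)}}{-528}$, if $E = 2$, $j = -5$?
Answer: $- \frac{115}{1584} \approx -0.072601$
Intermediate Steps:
$m{\left(d,b \right)} = \frac{-5 + b}{2 + d}$ ($m{\left(d,b \right)} = \frac{b - 5}{d + 2} = \frac{-5 + b}{2 + d}$)
$\frac{\left(-115\right) m{\left(-5,1 - -5 \right)}}{-528} = \frac{\left(-115\right) \frac{-5 + \left(1 - -5\right)}{2 - 5}}{-528} = - 115 \frac{-5 + \left(1 + 5\right)}{-3} \left(- \frac{1}{528}\right) = - 115 \left(- \frac{-5 + 6}{3}\right) \left(- \frac{1}{528}\right) = - 115 \left(\left(- \frac{1}{3}\right) 1\right) \left(- \frac{1}{528}\right) = \left(-115\right) \left(- \frac{1}{3}\right) \left(- \frac{1}{528}\right) = \frac{115}{3} \left(- \frac{1}{528}\right) = - \frac{115}{1584}$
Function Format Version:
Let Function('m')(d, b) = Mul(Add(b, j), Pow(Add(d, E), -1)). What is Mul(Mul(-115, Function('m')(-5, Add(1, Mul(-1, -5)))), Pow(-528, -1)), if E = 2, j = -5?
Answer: Rational(-115, 1584) ≈ -0.072601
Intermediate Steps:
Function('m')(d, b) = Mul(Pow(Add(2, d), -1), Add(-5, b)) (Function('m')(d, b) = Mul(Add(b, -5), Pow(Add(d, 2), -1)) = Mul(Add(-5, b), Pow(Add(2, d), -1)) = Mul(Pow(Add(2, d), -1), Add(-5, b)))
Mul(Mul(-115, Function('m')(-5, Add(1, Mul(-1, -5)))), Pow(-528, -1)) = Mul(Mul(-115, Mul(Pow(Add(2, -5), -1), Add(-5, Add(1, Mul(-1, -5))))), Pow(-528, -1)) = Mul(Mul(-115, Mul(Pow(-3, -1), Add(-5, Add(1, 5)))), Rational(-1, 528)) = Mul(Mul(-115, Mul(Rational(-1, 3), Add(-5, 6))), Rational(-1, 528)) = Mul(Mul(-115, Mul(Rational(-1, 3), 1)), Rational(-1, 528)) = Mul(Mul(-115, Rational(-1, 3)), Rational(-1, 528)) = Mul(Rational(115, 3), Rational(-1, 528)) = Rational(-115, 1584)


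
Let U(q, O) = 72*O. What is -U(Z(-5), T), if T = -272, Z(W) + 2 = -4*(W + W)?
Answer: 19584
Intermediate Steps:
Z(W) = -2 - 8*W (Z(W) = -2 - 4*(W + W) = -2 - 8*W)
-U(Z(-5), T) = -72*(-272) = -1*(-19584) = 19584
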